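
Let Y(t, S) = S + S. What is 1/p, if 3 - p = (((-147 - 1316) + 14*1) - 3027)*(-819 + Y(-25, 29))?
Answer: -1/3406233 ≈ -2.9358e-7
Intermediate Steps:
Y(t, S) = 2*S
p = -3406233 (p = 3 - (((-147 - 1316) + 14*1) - 3027)*(-819 + 2*29) = 3 - ((-1463 + 14) - 3027)*(-819 + 58) = 3 - (-1449 - 3027)*(-761) = 3 - (-4476)*(-761) = 3 - 1*3406236 = 3 - 3406236 = -3406233)
1/p = 1/(-3406233) = -1/3406233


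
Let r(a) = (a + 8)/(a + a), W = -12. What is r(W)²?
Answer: 1/36 ≈ 0.027778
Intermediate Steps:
r(a) = (8 + a)/(2*a) (r(a) = (8 + a)/((2*a)) = (8 + a)*(1/(2*a)) = (8 + a)/(2*a))
r(W)² = ((½)*(8 - 12)/(-12))² = ((½)*(-1/12)*(-4))² = (⅙)² = 1/36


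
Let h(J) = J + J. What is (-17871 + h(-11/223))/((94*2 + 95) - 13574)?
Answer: 3985255/2963893 ≈ 1.3446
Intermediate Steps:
h(J) = 2*J
(-17871 + h(-11/223))/((94*2 + 95) - 13574) = (-17871 + 2*(-11/223))/((94*2 + 95) - 13574) = (-17871 + 2*(-11*1/223))/((188 + 95) - 13574) = (-17871 + 2*(-11/223))/(283 - 13574) = (-17871 - 22/223)/(-13291) = -3985255/223*(-1/13291) = 3985255/2963893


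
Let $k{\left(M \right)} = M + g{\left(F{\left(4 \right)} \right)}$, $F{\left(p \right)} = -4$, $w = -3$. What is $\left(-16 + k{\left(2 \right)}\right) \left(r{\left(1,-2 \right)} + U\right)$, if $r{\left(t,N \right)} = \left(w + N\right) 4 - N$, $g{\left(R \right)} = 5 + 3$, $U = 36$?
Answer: $-108$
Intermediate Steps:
$g{\left(R \right)} = 8$
$k{\left(M \right)} = 8 + M$ ($k{\left(M \right)} = M + 8 = 8 + M$)
$r{\left(t,N \right)} = -12 + 3 N$ ($r{\left(t,N \right)} = \left(-3 + N\right) 4 - N = \left(-12 + 4 N\right) - N = -12 + 3 N$)
$\left(-16 + k{\left(2 \right)}\right) \left(r{\left(1,-2 \right)} + U\right) = \left(-16 + \left(8 + 2\right)\right) \left(\left(-12 + 3 \left(-2\right)\right) + 36\right) = \left(-16 + 10\right) \left(\left(-12 - 6\right) + 36\right) = - 6 \left(-18 + 36\right) = \left(-6\right) 18 = -108$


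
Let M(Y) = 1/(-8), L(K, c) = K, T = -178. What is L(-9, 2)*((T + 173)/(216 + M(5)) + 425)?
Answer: -6605415/1727 ≈ -3824.8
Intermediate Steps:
M(Y) = -1/8
L(-9, 2)*((T + 173)/(216 + M(5)) + 425) = -9*((-178 + 173)/(216 - 1/8) + 425) = -9*(-5/1727/8 + 425) = -9*(-5*8/1727 + 425) = -9*(-40/1727 + 425) = -9*733935/1727 = -6605415/1727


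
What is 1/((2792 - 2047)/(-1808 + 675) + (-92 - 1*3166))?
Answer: -1133/3692059 ≈ -0.00030687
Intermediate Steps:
1/((2792 - 2047)/(-1808 + 675) + (-92 - 1*3166)) = 1/(745/(-1133) + (-92 - 3166)) = 1/(745*(-1/1133) - 3258) = 1/(-745/1133 - 3258) = 1/(-3692059/1133) = -1133/3692059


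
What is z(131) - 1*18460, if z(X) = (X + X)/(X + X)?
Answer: -18459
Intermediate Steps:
z(X) = 1 (z(X) = (2*X)/((2*X)) = (2*X)*(1/(2*X)) = 1)
z(131) - 1*18460 = 1 - 1*18460 = 1 - 18460 = -18459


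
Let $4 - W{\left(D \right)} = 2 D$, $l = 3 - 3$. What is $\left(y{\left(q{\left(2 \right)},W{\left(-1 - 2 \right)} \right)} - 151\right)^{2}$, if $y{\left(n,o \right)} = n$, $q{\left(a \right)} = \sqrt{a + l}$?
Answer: $\left(151 - \sqrt{2}\right)^{2} \approx 22376.0$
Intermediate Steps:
$l = 0$ ($l = 3 - 3 = 0$)
$W{\left(D \right)} = 4 - 2 D$
$q{\left(a \right)} = \sqrt{a}$ ($q{\left(a \right)} = \sqrt{a + 0} = \sqrt{a}$)
$\left(y{\left(q{\left(2 \right)},W{\left(-1 - 2 \right)} \right)} - 151\right)^{2} = \left(\sqrt{2} - 151\right)^{2} = \left(-151 + \sqrt{2}\right)^{2}$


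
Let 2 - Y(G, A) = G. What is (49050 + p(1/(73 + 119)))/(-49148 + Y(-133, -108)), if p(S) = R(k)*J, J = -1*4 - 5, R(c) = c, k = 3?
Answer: -49023/49013 ≈ -1.0002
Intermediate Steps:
Y(G, A) = 2 - G
J = -9 (J = -4 - 5 = -9)
p(S) = -27 (p(S) = 3*(-9) = -27)
(49050 + p(1/(73 + 119)))/(-49148 + Y(-133, -108)) = (49050 - 27)/(-49148 + (2 - 1*(-133))) = 49023/(-49148 + (2 + 133)) = 49023/(-49148 + 135) = 49023/(-49013) = 49023*(-1/49013) = -49023/49013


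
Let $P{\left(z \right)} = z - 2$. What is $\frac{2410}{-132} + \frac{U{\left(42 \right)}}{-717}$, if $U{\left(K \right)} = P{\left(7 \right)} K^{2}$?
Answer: $- \frac{482035}{15774} \approx -30.559$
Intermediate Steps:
$P{\left(z \right)} = -2 + z$
$U{\left(K \right)} = 5 K^{2}$ ($U{\left(K \right)} = \left(-2 + 7\right) K^{2} = 5 K^{2}$)
$\frac{2410}{-132} + \frac{U{\left(42 \right)}}{-717} = \frac{2410}{-132} + \frac{5 \cdot 42^{2}}{-717} = 2410 \left(- \frac{1}{132}\right) + 5 \cdot 1764 \left(- \frac{1}{717}\right) = - \frac{1205}{66} + 8820 \left(- \frac{1}{717}\right) = - \frac{1205}{66} - \frac{2940}{239} = - \frac{482035}{15774}$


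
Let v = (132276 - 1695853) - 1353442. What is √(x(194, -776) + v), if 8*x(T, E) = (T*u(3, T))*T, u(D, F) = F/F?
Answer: 9*I*√143818/2 ≈ 1706.6*I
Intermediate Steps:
u(D, F) = 1
x(T, E) = T²/8 (x(T, E) = ((T*1)*T)/8 = (T*T)/8 = T²/8)
v = -2917019 (v = -1563577 - 1353442 = -2917019)
√(x(194, -776) + v) = √((⅛)*194² - 2917019) = √((⅛)*37636 - 2917019) = √(9409/2 - 2917019) = √(-5824629/2) = 9*I*√143818/2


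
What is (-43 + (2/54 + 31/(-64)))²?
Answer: 5636555929/2985984 ≈ 1887.7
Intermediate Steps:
(-43 + (2/54 + 31/(-64)))² = (-43 + (2*(1/54) + 31*(-1/64)))² = (-43 + (1/27 - 31/64))² = (-43 - 773/1728)² = (-75077/1728)² = 5636555929/2985984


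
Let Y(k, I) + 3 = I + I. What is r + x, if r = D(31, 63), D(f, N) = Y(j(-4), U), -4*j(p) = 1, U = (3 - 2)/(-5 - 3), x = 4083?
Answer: 16319/4 ≈ 4079.8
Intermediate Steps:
U = -1/8 (U = 1/(-8) = 1*(-1/8) = -1/8 ≈ -0.12500)
j(p) = -1/4 (j(p) = -1/4*1 = -1/4)
Y(k, I) = -3 + 2*I (Y(k, I) = -3 + (I + I) = -3 + 2*I)
D(f, N) = -13/4 (D(f, N) = -3 + 2*(-1/8) = -3 - 1/4 = -13/4)
r = -13/4 ≈ -3.2500
r + x = -13/4 + 4083 = 16319/4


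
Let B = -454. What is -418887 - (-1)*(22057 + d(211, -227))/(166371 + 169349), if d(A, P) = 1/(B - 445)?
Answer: -63212610351559/150906140 ≈ -4.1889e+5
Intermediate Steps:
d(A, P) = -1/899 (d(A, P) = 1/(-454 - 445) = 1/(-899) = -1/899)
-418887 - (-1)*(22057 + d(211, -227))/(166371 + 169349) = -418887 - (-1)*(22057 - 1/899)/(166371 + 169349) = -418887 - (-1)*(19829242/899)/335720 = -418887 - (-1)*(19829242/899)*(1/335720) = -418887 - (-1)*9914621/150906140 = -418887 - 1*(-9914621/150906140) = -418887 + 9914621/150906140 = -63212610351559/150906140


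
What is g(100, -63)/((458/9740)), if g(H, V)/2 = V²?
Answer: 38658060/229 ≈ 1.6881e+5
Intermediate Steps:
g(H, V) = 2*V²
g(100, -63)/((458/9740)) = (2*(-63)²)/((458/9740)) = (2*3969)/((458*(1/9740))) = 7938/(229/4870) = 7938*(4870/229) = 38658060/229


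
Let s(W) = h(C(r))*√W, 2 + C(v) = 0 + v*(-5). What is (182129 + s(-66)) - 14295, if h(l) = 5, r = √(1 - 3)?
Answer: 167834 + 5*I*√66 ≈ 1.6783e+5 + 40.62*I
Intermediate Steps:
r = I*√2 (r = √(-2) = I*√2 ≈ 1.4142*I)
C(v) = -2 - 5*v (C(v) = -2 + (0 + v*(-5)) = -2 + (0 - 5*v) = -2 - 5*v)
s(W) = 5*√W
(182129 + s(-66)) - 14295 = (182129 + 5*√(-66)) - 14295 = (182129 + 5*(I*√66)) - 14295 = (182129 + 5*I*√66) - 14295 = 167834 + 5*I*√66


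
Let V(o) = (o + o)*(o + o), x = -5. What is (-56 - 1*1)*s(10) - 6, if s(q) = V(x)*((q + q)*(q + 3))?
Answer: -1482006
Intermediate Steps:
V(o) = 4*o**2 (V(o) = (2*o)*(2*o) = 4*o**2)
s(q) = 200*q*(3 + q) (s(q) = (4*(-5)**2)*((q + q)*(q + 3)) = (4*25)*((2*q)*(3 + q)) = 100*(2*q*(3 + q)) = 200*q*(3 + q))
(-56 - 1*1)*s(10) - 6 = (-56 - 1*1)*(200*10*(3 + 10)) - 6 = (-56 - 1)*(200*10*13) - 6 = -57*26000 - 6 = -1482000 - 6 = -1482006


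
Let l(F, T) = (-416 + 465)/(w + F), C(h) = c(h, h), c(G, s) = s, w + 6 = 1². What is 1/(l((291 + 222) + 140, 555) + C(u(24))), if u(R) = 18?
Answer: 648/11713 ≈ 0.055323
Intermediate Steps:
w = -5 (w = -6 + 1² = -6 + 1 = -5)
C(h) = h
l(F, T) = 49/(-5 + F) (l(F, T) = (-416 + 465)/(-5 + F) = 49/(-5 + F))
1/(l((291 + 222) + 140, 555) + C(u(24))) = 1/(49/(-5 + ((291 + 222) + 140)) + 18) = 1/(49/(-5 + (513 + 140)) + 18) = 1/(49/(-5 + 653) + 18) = 1/(49/648 + 18) = 1/(11713/648) = 648/11713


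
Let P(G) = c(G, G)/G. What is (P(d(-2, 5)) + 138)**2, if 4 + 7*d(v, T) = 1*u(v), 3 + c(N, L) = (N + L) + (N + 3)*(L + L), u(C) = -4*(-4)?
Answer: 17098225/784 ≈ 21809.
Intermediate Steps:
u(C) = 16
c(N, L) = -3 + L + N + 2*L*(3 + N) (c(N, L) = -3 + ((N + L) + (N + 3)*(L + L)) = -3 + ((L + N) + (3 + N)*(2*L)) = -3 + ((L + N) + 2*L*(3 + N)) = -3 + (L + N + 2*L*(3 + N)) = -3 + L + N + 2*L*(3 + N))
d(v, T) = 12/7 (d(v, T) = -4/7 + (1*16)/7 = -4/7 + (1/7)*16 = -4/7 + 16/7 = 12/7)
P(G) = (-3 + 2*G**2 + 8*G)/G (P(G) = (-3 + G + 7*G + 2*G*G)/G = (-3 + G + 7*G + 2*G**2)/G = (-3 + 2*G**2 + 8*G)/G)
(P(d(-2, 5)) + 138)**2 = ((8 - 3/12/7 + 2*(12/7)) + 138)**2 = ((8 - 3*7/12 + 24/7) + 138)**2 = ((8 - 7/4 + 24/7) + 138)**2 = (271/28 + 138)**2 = (4135/28)**2 = 17098225/784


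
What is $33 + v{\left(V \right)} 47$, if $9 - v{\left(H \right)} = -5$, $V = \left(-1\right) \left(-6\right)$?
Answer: $691$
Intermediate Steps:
$V = 6$
$v{\left(H \right)} = 14$ ($v{\left(H \right)} = 9 - -5 = 9 + 5 = 14$)
$33 + v{\left(V \right)} 47 = 33 + 14 \cdot 47 = 33 + 658 = 691$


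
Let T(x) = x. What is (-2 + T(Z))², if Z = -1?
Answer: 9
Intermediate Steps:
(-2 + T(Z))² = (-2 - 1)² = (-3)² = 9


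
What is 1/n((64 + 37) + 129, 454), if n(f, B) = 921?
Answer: 1/921 ≈ 0.0010858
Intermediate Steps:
1/n((64 + 37) + 129, 454) = 1/921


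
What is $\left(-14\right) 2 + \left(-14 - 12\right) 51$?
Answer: $-1354$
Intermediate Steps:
$\left(-14\right) 2 + \left(-14 - 12\right) 51 = -28 - 1326 = -1354$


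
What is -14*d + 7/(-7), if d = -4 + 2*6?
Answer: -113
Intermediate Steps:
d = 8 (d = -4 + 12 = 8)
-14*d + 7/(-7) = -14*8 + 7/(-7) = -112 + 7*(-1/7) = -112 - 1 = -113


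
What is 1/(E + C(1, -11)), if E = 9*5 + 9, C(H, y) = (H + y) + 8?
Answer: 1/52 ≈ 0.019231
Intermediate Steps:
C(H, y) = 8 + H + y
E = 54 (E = 45 + 9 = 54)
1/(E + C(1, -11)) = 1/(54 + (8 + 1 - 11)) = 1/(54 - 2) = 1/52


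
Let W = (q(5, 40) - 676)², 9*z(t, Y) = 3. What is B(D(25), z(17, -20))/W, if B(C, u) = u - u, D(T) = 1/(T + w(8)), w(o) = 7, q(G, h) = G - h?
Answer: 0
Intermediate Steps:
z(t, Y) = ⅓ (z(t, Y) = (⅑)*3 = ⅓)
D(T) = 1/(7 + T) (D(T) = 1/(T + 7) = 1/(7 + T))
W = 505521 (W = ((5 - 1*40) - 676)² = ((5 - 40) - 676)² = (-35 - 676)² = (-711)² = 505521)
B(C, u) = 0
B(D(25), z(17, -20))/W = 0/505521 = 0*(1/505521) = 0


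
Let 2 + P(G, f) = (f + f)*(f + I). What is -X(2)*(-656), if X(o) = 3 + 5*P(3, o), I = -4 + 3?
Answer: 8528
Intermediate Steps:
I = -1
P(G, f) = -2 + 2*f*(-1 + f) (P(G, f) = -2 + (f + f)*(f - 1) = -2 + (2*f)*(-1 + f) = -2 + 2*f*(-1 + f))
X(o) = -7 - 10*o + 10*o² (X(o) = 3 + 5*(-2 - 2*o + 2*o²) = 3 + (-10 - 10*o + 10*o²) = -7 - 10*o + 10*o²)
-X(2)*(-656) = -(-7 - 10*2 + 10*2²)*(-656) = -(-7 - 20 + 10*4)*(-656) = -(-7 - 20 + 40)*(-656) = -13*(-656) = -1*(-8528) = 8528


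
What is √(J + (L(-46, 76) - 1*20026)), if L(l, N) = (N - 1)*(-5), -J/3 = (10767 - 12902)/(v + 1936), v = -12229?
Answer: I*√240163021346/3431 ≈ 142.83*I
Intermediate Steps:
J = -2135/3431 (J = -3*(10767 - 12902)/(-12229 + 1936) = -(-6405)/(-10293) = -(-6405)*(-1)/10293 = -3*2135/10293 = -2135/3431 ≈ -0.62227)
L(l, N) = 5 - 5*N (L(l, N) = (-1 + N)*(-5) = 5 - 5*N)
√(J + (L(-46, 76) - 1*20026)) = √(-2135/3431 + ((5 - 5*76) - 1*20026)) = √(-2135/3431 + ((5 - 380) - 20026)) = √(-2135/3431 + (-375 - 20026)) = √(-2135/3431 - 20401) = √(-69997966/3431) = I*√240163021346/3431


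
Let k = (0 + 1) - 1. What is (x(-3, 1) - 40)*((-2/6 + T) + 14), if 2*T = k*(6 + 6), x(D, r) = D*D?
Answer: -1271/3 ≈ -423.67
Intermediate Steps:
x(D, r) = D**2
k = 0 (k = 1 - 1 = 0)
T = 0 (T = (0*(6 + 6))/2 = (0*12)/2 = (1/2)*0 = 0)
(x(-3, 1) - 40)*((-2/6 + T) + 14) = ((-3)**2 - 40)*((-2/6 + 0) + 14) = (9 - 40)*((-2*1/6 + 0) + 14) = -31*((-1/3 + 0) + 14) = -31*(-1/3 + 14) = -31*41/3 = -1271/3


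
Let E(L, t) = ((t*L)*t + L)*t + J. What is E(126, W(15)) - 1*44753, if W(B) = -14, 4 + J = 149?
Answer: -392116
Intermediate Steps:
J = 145 (J = -4 + 149 = 145)
E(L, t) = 145 + t*(L + L*t**2) (E(L, t) = ((t*L)*t + L)*t + 145 = ((L*t)*t + L)*t + 145 = (L*t**2 + L)*t + 145 = (L + L*t**2)*t + 145 = t*(L + L*t**2) + 145 = 145 + t*(L + L*t**2))
E(126, W(15)) - 1*44753 = (145 + 126*(-14) + 126*(-14)**3) - 1*44753 = (145 - 1764 + 126*(-2744)) - 44753 = (145 - 1764 - 345744) - 44753 = -347363 - 44753 = -392116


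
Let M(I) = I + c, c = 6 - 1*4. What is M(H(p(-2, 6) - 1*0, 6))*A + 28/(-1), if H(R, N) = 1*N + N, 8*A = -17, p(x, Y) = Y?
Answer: -231/4 ≈ -57.750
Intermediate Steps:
A = -17/8 (A = (⅛)*(-17) = -17/8 ≈ -2.1250)
c = 2 (c = 6 - 4 = 2)
H(R, N) = 2*N (H(R, N) = N + N = 2*N)
M(I) = 2 + I (M(I) = I + 2 = 2 + I)
M(H(p(-2, 6) - 1*0, 6))*A + 28/(-1) = (2 + 2*6)*(-17/8) + 28/(-1) = (2 + 12)*(-17/8) + 28*(-1) = 14*(-17/8) - 28 = -119/4 - 28 = -231/4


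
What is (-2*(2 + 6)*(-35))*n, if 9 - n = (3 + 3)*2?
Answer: -1680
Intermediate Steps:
n = -3 (n = 9 - (3 + 3)*2 = 9 - 6*2 = 9 - 1*12 = 9 - 12 = -3)
(-2*(2 + 6)*(-35))*n = (-2*(2 + 6)*(-35))*(-3) = (-2*8*(-35))*(-3) = -16*(-35)*(-3) = 560*(-3) = -1680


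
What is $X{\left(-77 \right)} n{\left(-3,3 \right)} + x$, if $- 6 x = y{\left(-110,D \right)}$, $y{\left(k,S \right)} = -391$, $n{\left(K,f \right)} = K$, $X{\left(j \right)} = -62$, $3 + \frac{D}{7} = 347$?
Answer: $\frac{1507}{6} \approx 251.17$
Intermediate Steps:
$D = 2408$ ($D = -21 + 7 \cdot 347 = -21 + 2429 = 2408$)
$x = \frac{391}{6}$ ($x = \left(- \frac{1}{6}\right) \left(-391\right) = \frac{391}{6} \approx 65.167$)
$X{\left(-77 \right)} n{\left(-3,3 \right)} + x = \left(-62\right) \left(-3\right) + \frac{391}{6} = 186 + \frac{391}{6} = \frac{1507}{6}$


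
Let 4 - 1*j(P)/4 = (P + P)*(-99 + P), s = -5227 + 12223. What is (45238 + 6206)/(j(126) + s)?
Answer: -12861/5051 ≈ -2.5462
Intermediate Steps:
s = 6996
j(P) = 16 - 8*P*(-99 + P) (j(P) = 16 - 4*(P + P)*(-99 + P) = 16 - 4*2*P*(-99 + P) = 16 - 8*P*(-99 + P))
(45238 + 6206)/(j(126) + s) = (45238 + 6206)/((16 - 8*126**2 + 792*126) + 6996) = 51444/((16 - 8*15876 + 99792) + 6996) = 51444/((16 - 127008 + 99792) + 6996) = 51444/(-27200 + 6996) = 51444/(-20204) = 51444*(-1/20204) = -12861/5051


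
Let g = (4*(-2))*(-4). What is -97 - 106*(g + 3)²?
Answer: -129947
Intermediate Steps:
g = 32 (g = -8*(-4) = 32)
-97 - 106*(g + 3)² = -97 - 106*(32 + 3)² = -97 - 106*35² = -97 - 106*1225 = -97 - 129850 = -129947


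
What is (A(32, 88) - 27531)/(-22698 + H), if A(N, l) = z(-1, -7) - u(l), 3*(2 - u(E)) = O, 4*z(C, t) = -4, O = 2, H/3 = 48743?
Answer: -82600/370593 ≈ -0.22289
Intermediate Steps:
H = 146229 (H = 3*48743 = 146229)
z(C, t) = -1 (z(C, t) = (1/4)*(-4) = -1)
u(E) = 4/3 (u(E) = 2 - 1/3*2 = 2 - 2/3 = 4/3)
A(N, l) = -7/3 (A(N, l) = -1 - 1*4/3 = -1 - 4/3 = -7/3)
(A(32, 88) - 27531)/(-22698 + H) = (-7/3 - 27531)/(-22698 + 146229) = -82600/3/123531 = -82600/3*1/123531 = -82600/370593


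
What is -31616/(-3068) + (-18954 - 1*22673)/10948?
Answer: 4200391/645932 ≈ 6.5028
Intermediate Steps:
-31616/(-3068) + (-18954 - 1*22673)/10948 = -31616*(-1/3068) + (-18954 - 22673)*(1/10948) = 608/59 - 41627*1/10948 = 608/59 - 41627/10948 = 4200391/645932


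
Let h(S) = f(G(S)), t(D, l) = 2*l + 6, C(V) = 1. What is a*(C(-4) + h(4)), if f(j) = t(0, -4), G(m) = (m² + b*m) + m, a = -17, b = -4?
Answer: 17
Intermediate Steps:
G(m) = m² - 3*m (G(m) = (m² - 4*m) + m = m² - 3*m)
t(D, l) = 6 + 2*l
f(j) = -2 (f(j) = 6 + 2*(-4) = 6 - 8 = -2)
h(S) = -2
a*(C(-4) + h(4)) = -17*(1 - 2) = -17*(-1) = 17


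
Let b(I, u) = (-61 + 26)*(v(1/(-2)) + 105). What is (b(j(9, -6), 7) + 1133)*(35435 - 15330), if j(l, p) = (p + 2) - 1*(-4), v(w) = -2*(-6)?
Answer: -59551010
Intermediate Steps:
v(w) = 12
j(l, p) = 6 + p (j(l, p) = (2 + p) + 4 = 6 + p)
b(I, u) = -4095 (b(I, u) = (-61 + 26)*(12 + 105) = -35*117 = -4095)
(b(j(9, -6), 7) + 1133)*(35435 - 15330) = (-4095 + 1133)*(35435 - 15330) = -2962*20105 = -59551010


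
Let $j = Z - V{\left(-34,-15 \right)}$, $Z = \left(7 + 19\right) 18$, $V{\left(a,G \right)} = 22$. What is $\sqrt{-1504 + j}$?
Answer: $23 i \sqrt{2} \approx 32.527 i$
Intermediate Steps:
$Z = 468$ ($Z = 26 \cdot 18 = 468$)
$j = 446$ ($j = 468 - 22 = 446$)
$\sqrt{-1504 + j} = \sqrt{-1504 + 446} = \sqrt{-1058} = 23 i \sqrt{2}$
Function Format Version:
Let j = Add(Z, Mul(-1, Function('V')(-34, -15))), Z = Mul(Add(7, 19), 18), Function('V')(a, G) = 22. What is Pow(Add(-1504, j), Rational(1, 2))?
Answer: Mul(23, I, Pow(2, Rational(1, 2))) ≈ Mul(32.527, I)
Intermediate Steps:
Z = 468 (Z = Mul(26, 18) = 468)
j = 446 (j = Add(468, Mul(-1, 22)) = Add(468, -22) = 446)
Pow(Add(-1504, j), Rational(1, 2)) = Pow(Add(-1504, 446), Rational(1, 2)) = Pow(-1058, Rational(1, 2)) = Mul(23, I, Pow(2, Rational(1, 2)))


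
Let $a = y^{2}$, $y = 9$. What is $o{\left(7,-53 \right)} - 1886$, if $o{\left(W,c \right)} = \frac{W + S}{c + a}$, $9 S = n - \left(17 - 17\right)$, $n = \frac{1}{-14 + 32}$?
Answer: $- \frac{8553761}{4536} \approx -1885.8$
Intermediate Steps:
$n = \frac{1}{18} \approx 0.055556$
$S = \frac{1}{162}$ ($S = \frac{\frac{1}{18} - \left(17 - 17\right)}{9} = \frac{\frac{1}{18} - 0}{9} = \frac{\frac{1}{18} + 0}{9} = \frac{1}{9} \cdot \frac{1}{18} = \frac{1}{162} \approx 0.0061728$)
$a = 81$ ($a = 9^{2} = 81$)
$o{\left(W,c \right)} = \frac{\frac{1}{162} + W}{81 + c}$ ($o{\left(W,c \right)} = \frac{W + \frac{1}{162}}{c + 81} = \frac{\frac{1}{162} + W}{81 + c}$)
$o{\left(7,-53 \right)} - 1886 = \frac{\frac{1}{162} + 7}{81 - 53} - 1886 = \frac{1}{28} \cdot \frac{1135}{162} - 1886 = \frac{1135}{4536} - 1886 = - \frac{8553761}{4536}$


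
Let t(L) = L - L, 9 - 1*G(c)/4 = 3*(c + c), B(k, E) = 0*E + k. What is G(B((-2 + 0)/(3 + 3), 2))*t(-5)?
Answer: 0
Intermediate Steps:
B(k, E) = k (B(k, E) = 0 + k = k)
G(c) = 36 - 24*c (G(c) = 36 - 12*(c + c) = 36 - 12*2*c = 36 - 24*c)
t(L) = 0
G(B((-2 + 0)/(3 + 3), 2))*t(-5) = (36 - 24*(-2 + 0)/(3 + 3))*0 = (36 - (-48)/6)*0 = (36 - 24*(-⅓))*0 = (36 + 8)*0 = 44*0 = 0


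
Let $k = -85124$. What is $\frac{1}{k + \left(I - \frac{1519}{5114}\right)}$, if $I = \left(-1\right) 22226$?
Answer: $- \frac{5114}{548989419} \approx -9.3153 \cdot 10^{-6}$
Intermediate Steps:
$I = -22226$
$\frac{1}{k + \left(I - \frac{1519}{5114}\right)} = \frac{1}{-85124 - \left(22226 + \frac{1519}{5114}\right)} = \frac{1}{-85124 - \left(22226 + 1519 \cdot \frac{1}{5114}\right)} = \frac{1}{-85124 - \frac{113665283}{5114}} = \frac{1}{- \frac{548989419}{5114}} = - \frac{5114}{548989419}$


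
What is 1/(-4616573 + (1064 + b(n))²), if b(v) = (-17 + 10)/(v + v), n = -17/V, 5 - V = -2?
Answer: -1156/4024507763 ≈ -2.8724e-7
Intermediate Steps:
V = 7 (V = 5 - 1*(-2) = 5 + 2 = 7)
n = -17/7 ≈ -2.4286
b(v) = -7/(2*v) (b(v) = -7*1/(2*v) = -7/(2*v))
1/(-4616573 + (1064 + b(n))²) = 1/(-4616573 + (1064 - 7/(2*(-17/7)))²) = 1/(-4616573 + (1064 - 7/2*(-7/17))²) = 1/(-4616573 + (1064 + 49/34)²) = 1/(-4616573 + (36225/34)²) = 1/(-4616573 + 1312250625/1156) = 1/(-4024507763/1156) = -1156/4024507763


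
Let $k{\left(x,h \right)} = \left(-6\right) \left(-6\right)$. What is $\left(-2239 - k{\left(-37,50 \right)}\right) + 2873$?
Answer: $598$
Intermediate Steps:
$k{\left(x,h \right)} = 36$
$\left(-2239 - k{\left(-37,50 \right)}\right) + 2873 = \left(-2239 - 36\right) + 2873 = -2275 + 2873 = 598$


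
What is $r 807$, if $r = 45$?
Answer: $36315$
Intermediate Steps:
$r 807 = 45 \cdot 807 = 36315$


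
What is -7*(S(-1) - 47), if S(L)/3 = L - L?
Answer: 329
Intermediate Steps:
S(L) = 0 (S(L) = 3*(L - L) = 3*0 = 0)
-7*(S(-1) - 47) = -7*(0 - 47) = -7*(-47) = 329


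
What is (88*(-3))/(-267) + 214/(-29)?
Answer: -16494/2581 ≈ -6.3905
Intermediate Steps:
(88*(-3))/(-267) + 214/(-29) = -264*(-1/267) + 214*(-1/29) = 88/89 - 214/29 = -16494/2581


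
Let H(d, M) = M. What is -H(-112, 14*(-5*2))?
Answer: 140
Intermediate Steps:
-H(-112, 14*(-5*2)) = -14*(-5*2) = -14*(-10) = -1*(-140) = 140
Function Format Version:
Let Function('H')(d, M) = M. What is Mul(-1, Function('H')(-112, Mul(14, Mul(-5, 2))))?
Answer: 140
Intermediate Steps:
Mul(-1, Function('H')(-112, Mul(14, Mul(-5, 2)))) = Mul(-1, Mul(14, Mul(-5, 2))) = Mul(-1, Mul(14, -10)) = Mul(-1, -140) = 140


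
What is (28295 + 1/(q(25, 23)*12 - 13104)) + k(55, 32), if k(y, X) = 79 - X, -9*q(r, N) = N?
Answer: 1116788165/39404 ≈ 28342.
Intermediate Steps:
q(r, N) = -N/9
(28295 + 1/(q(25, 23)*12 - 13104)) + k(55, 32) = (28295 + 1/(-⅑*23*12 - 13104)) + (79 - 1*32) = (28295 + 1/(-23/9*12 - 13104)) + (79 - 32) = (28295 + 1/(-92/3 - 13104)) + 47 = (28295 + 1/(-39404/3)) + 47 = (28295 - 3/39404) + 47 = 1114936177/39404 + 47 = 1116788165/39404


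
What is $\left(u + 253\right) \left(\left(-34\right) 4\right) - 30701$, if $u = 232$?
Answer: $-96661$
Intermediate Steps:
$\left(u + 253\right) \left(\left(-34\right) 4\right) - 30701 = \left(232 + 253\right) \left(\left(-34\right) 4\right) - 30701 = 485 \left(-136\right) - 30701 = -65960 - 30701 = -96661$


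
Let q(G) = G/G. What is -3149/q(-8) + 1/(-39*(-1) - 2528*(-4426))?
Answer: -34690372785/11016314 ≈ -3149.0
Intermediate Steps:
q(G) = 1
-3149/q(-8) + 1/(-39*(-1) - 2528*(-4426)) = -3149/1 + 1/(-39*(-1) - 2528*(-4426)) = -3149*1 - 1/4426/(39 - 2528) = -3149 - 1/4426/(-2489) = -3149 - 1/2489*(-1/4426) = -3149 + 1/11016314 = -34690372785/11016314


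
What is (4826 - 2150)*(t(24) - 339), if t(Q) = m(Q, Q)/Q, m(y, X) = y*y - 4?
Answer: -843386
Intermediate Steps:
m(y, X) = -4 + y² (m(y, X) = y² - 4 = -4 + y²)
t(Q) = (-4 + Q²)/Q
(4826 - 2150)*(t(24) - 339) = (4826 - 2150)*((24 - 4/24) - 339) = 2676*((24 - 4*1/24) - 339) = 2676*((24 - ⅙) - 339) = 2676*(143/6 - 339) = 2676*(-1891/6) = -843386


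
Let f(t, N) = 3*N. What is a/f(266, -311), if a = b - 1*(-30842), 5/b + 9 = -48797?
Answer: -1505274647/45535998 ≈ -33.057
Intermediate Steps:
b = -5/48806 (b = 5/(-9 - 48797) = 5/(-48806) = 5*(-1/48806) = -5/48806 ≈ -0.00010245)
a = 1505274647/48806 (a = -5/48806 - 1*(-30842) = -5/48806 + 30842 = 1505274647/48806 ≈ 30842.)
a/f(266, -311) = 1505274647/(48806*((3*(-311)))) = (1505274647/48806)/(-933) = (1505274647/48806)*(-1/933) = -1505274647/45535998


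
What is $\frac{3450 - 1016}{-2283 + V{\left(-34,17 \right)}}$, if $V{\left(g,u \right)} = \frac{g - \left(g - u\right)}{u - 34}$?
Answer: $- \frac{1217}{1142} \approx -1.0657$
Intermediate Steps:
$V{\left(g,u \right)} = \frac{u}{-34 + u}$
$\frac{3450 - 1016}{-2283 + V{\left(-34,17 \right)}} = \frac{3450 - 1016}{-2283 + \frac{17}{-34 + 17}} = \frac{2434}{-2283 + \frac{17}{-17}} = \frac{2434}{-2283 + 17 \left(- \frac{1}{17}\right)} = \frac{2434}{-2283 - 1} = \frac{2434}{-2284} = 2434 \left(- \frac{1}{2284}\right) = - \frac{1217}{1142}$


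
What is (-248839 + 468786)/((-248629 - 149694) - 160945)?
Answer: -219947/559268 ≈ -0.39328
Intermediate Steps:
(-248839 + 468786)/((-248629 - 149694) - 160945) = 219947/(-398323 - 160945) = 219947/(-559268) = 219947*(-1/559268) = -219947/559268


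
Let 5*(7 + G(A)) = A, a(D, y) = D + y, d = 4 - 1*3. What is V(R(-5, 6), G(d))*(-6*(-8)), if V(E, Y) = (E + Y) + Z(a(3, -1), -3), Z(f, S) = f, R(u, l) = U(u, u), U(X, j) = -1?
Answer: -1392/5 ≈ -278.40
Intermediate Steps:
d = 1 (d = 4 - 3 = 1)
R(u, l) = -1
G(A) = -7 + A/5
V(E, Y) = 2 + E + Y (V(E, Y) = (E + Y) + (3 - 1) = (E + Y) + 2 = 2 + E + Y)
V(R(-5, 6), G(d))*(-6*(-8)) = (2 - 1 + (-7 + (⅕)*1))*(-6*(-8)) = (2 - 1 + (-7 + ⅕))*48 = (2 - 1 - 34/5)*48 = -29/5*48 = -1392/5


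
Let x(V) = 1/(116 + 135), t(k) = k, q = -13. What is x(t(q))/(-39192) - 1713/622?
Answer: -8425555259/3059366712 ≈ -2.7540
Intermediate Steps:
x(V) = 1/251
x(t(q))/(-39192) - 1713/622 = (1/251)/(-39192) - 1713/622 = (1/251)*(-1/39192) - 1713*1/622 = -1/9837192 - 1713/622 = -8425555259/3059366712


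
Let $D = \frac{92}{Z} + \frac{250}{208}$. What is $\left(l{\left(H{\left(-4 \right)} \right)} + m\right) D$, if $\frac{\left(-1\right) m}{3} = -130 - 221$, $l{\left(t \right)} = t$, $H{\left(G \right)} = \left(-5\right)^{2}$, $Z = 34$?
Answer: $\frac{3723951}{884} \approx 4212.6$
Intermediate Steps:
$H{\left(G \right)} = 25$
$D = \frac{6909}{1768}$ ($D = \frac{92}{34} + \frac{250}{208} = 92 \cdot \frac{1}{34} + 250 \cdot \frac{1}{208} = \frac{46}{17} + \frac{125}{104} = \frac{6909}{1768} \approx 3.9078$)
$m = 1053$ ($m = - 3 \left(-130 - 221\right) = \left(-3\right) \left(-351\right) = 1053$)
$\left(l{\left(H{\left(-4 \right)} \right)} + m\right) D = \left(25 + 1053\right) \frac{6909}{1768} = 1078 \cdot \frac{6909}{1768} = \frac{3723951}{884}$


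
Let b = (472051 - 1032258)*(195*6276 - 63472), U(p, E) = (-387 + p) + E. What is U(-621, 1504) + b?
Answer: -650035071540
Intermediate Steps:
U(p, E) = -387 + E + p
b = -650035072036 (b = -560207*(1223820 - 63472) = -560207*1160348 = -650035072036)
U(-621, 1504) + b = (-387 + 1504 - 621) - 650035072036 = 496 - 650035072036 = -650035071540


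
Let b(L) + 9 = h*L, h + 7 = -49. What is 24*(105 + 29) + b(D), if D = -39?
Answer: 5391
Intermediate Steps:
h = -56 (h = -7 - 49 = -56)
b(L) = -9 - 56*L
24*(105 + 29) + b(D) = 24*(105 + 29) + (-9 - 56*(-39)) = 24*134 + (-9 + 2184) = 3216 + 2175 = 5391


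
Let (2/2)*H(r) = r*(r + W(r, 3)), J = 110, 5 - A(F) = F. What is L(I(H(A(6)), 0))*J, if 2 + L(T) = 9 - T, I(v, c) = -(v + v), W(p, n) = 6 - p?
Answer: -550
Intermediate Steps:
A(F) = 5 - F
H(r) = 6*r (H(r) = r*(r + (6 - r)) = r*6 = 6*r)
I(v, c) = -2*v
L(T) = 7 - T (L(T) = -2 + (9 - T) = 7 - T)
L(I(H(A(6)), 0))*J = (7 - (-2)*6*(5 - 1*6))*110 = (7 - (-2)*6*(5 - 6))*110 = (7 - (-2)*6*(-1))*110 = (7 - (-2)*(-6))*110 = (7 - 1*12)*110 = (7 - 12)*110 = -5*110 = -550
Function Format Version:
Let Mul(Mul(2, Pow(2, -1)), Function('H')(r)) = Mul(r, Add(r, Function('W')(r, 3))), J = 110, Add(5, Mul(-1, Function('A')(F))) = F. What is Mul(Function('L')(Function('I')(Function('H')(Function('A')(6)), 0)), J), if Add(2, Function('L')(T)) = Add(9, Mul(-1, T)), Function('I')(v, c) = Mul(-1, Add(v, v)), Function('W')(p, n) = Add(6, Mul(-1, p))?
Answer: -550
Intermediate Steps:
Function('A')(F) = Add(5, Mul(-1, F))
Function('H')(r) = Mul(6, r) (Function('H')(r) = Mul(r, Add(r, Add(6, Mul(-1, r)))) = Mul(r, 6) = Mul(6, r))
Function('I')(v, c) = Mul(-2, v) (Function('I')(v, c) = Mul(-1, Mul(2, v)) = Mul(-2, v))
Function('L')(T) = Add(7, Mul(-1, T)) (Function('L')(T) = Add(-2, Add(9, Mul(-1, T))) = Add(7, Mul(-1, T)))
Mul(Function('L')(Function('I')(Function('H')(Function('A')(6)), 0)), J) = Mul(Add(7, Mul(-1, Mul(-2, Mul(6, Add(5, Mul(-1, 6)))))), 110) = Mul(Add(7, Mul(-1, Mul(-2, Mul(6, Add(5, -6))))), 110) = Mul(Add(7, Mul(-1, Mul(-2, Mul(6, -1)))), 110) = Mul(Add(7, Mul(-1, Mul(-2, -6))), 110) = Mul(Add(7, Mul(-1, 12)), 110) = Mul(Add(7, -12), 110) = Mul(-5, 110) = -550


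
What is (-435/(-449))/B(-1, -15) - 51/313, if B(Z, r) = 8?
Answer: -47037/1124296 ≈ -0.041837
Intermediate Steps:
(-435/(-449))/B(-1, -15) - 51/313 = -435/(-449)/8 - 51/313 = -435*(-1/449)*(⅛) - 51*1/313 = (435/449)*(⅛) - 51/313 = 435/3592 - 51/313 = -47037/1124296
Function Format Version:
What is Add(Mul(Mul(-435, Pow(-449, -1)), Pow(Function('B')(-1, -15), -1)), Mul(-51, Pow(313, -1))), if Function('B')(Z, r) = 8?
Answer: Rational(-47037, 1124296) ≈ -0.041837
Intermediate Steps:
Add(Mul(Mul(-435, Pow(-449, -1)), Pow(Function('B')(-1, -15), -1)), Mul(-51, Pow(313, -1))) = Add(Mul(Mul(-435, Pow(-449, -1)), Pow(8, -1)), Mul(-51, Pow(313, -1))) = Add(Mul(Mul(-435, Rational(-1, 449)), Rational(1, 8)), Mul(-51, Rational(1, 313))) = Add(Mul(Rational(435, 449), Rational(1, 8)), Rational(-51, 313)) = Add(Rational(435, 3592), Rational(-51, 313)) = Rational(-47037, 1124296)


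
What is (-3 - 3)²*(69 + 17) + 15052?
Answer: 18148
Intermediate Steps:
(-3 - 3)²*(69 + 17) + 15052 = (-6)²*86 + 15052 = 36*86 + 15052 = 3096 + 15052 = 18148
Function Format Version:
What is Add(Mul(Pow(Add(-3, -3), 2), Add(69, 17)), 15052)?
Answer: 18148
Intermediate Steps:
Add(Mul(Pow(Add(-3, -3), 2), Add(69, 17)), 15052) = Add(Mul(Pow(-6, 2), 86), 15052) = Add(Mul(36, 86), 15052) = Add(3096, 15052) = 18148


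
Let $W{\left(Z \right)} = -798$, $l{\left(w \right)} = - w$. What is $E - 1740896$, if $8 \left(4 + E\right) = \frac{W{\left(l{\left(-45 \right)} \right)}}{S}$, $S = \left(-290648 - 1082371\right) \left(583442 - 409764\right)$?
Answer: $- \frac{553520765638898267}{317950925176} \approx -1.7409 \cdot 10^{6}$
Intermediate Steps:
$S = -238463193882$ ($S = \left(-1373019\right) 173678 = -238463193882$)
$E = - \frac{1271803700571}{317950925176}$ ($E = -4 + \frac{\left(-798\right) \frac{1}{-238463193882}}{8} = -4 + \frac{\left(-798\right) \left(- \frac{1}{238463193882}\right)}{8} = -4 + \frac{1}{8} \cdot \frac{133}{39743865647} = -4 + \frac{133}{317950925176} = - \frac{1271803700571}{317950925176} \approx -4.0$)
$E - 1740896 = - \frac{1271803700571}{317950925176} - 1740896 = - \frac{553520765638898267}{317950925176}$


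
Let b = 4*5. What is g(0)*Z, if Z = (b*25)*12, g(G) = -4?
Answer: -24000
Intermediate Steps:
b = 20
Z = 6000 (Z = (20*25)*12 = 500*12 = 6000)
g(0)*Z = -4*6000 = -24000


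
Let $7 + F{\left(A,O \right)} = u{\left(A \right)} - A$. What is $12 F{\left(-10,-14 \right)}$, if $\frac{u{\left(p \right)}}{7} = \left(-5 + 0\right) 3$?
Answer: $-1224$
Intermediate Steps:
$u{\left(p \right)} = -105$ ($u{\left(p \right)} = 7 \left(-5 + 0\right) 3 = 7 \left(\left(-5\right) 3\right) = 7 \left(-15\right) = -105$)
$F{\left(A,O \right)} = -112 - A$ ($F{\left(A,O \right)} = -7 - \left(105 + A\right) = -112 - A$)
$12 F{\left(-10,-14 \right)} = 12 \left(-112 - -10\right) = 12 \left(-112 + 10\right) = 12 \left(-102\right) = -1224$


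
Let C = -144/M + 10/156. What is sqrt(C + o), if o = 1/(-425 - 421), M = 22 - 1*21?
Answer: I*sqrt(483612610)/1833 ≈ 11.997*I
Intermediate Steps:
M = 1 (M = 22 - 21 = 1)
o = -1/846 (o = 1/(-846) = -1/846 ≈ -0.0011820)
C = -11227/78 (C = -144/1 + 10/156 = -144*1 + 10*(1/156) = -144 + 5/78 = -11227/78 ≈ -143.94)
sqrt(C + o) = sqrt(-11227/78 - 1/846) = sqrt(-791510/5499) = I*sqrt(483612610)/1833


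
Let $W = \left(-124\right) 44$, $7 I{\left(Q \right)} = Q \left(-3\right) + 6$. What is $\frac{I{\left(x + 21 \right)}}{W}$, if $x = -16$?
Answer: $\frac{9}{38192} \approx 0.00023565$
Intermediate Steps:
$I{\left(Q \right)} = \frac{6}{7} - \frac{3 Q}{7}$ ($I{\left(Q \right)} = \frac{Q \left(-3\right) + 6}{7} = \frac{- 3 Q + 6}{7} = \frac{6 - 3 Q}{7} = \frac{6}{7} - \frac{3 Q}{7}$)
$W = -5456$
$\frac{I{\left(x + 21 \right)}}{W} = \frac{\frac{6}{7} - \frac{3 \left(-16 + 21\right)}{7}}{-5456} = \left(\frac{6}{7} - \frac{15}{7}\right) \left(- \frac{1}{5456}\right) = \left(- \frac{9}{7}\right) \left(- \frac{1}{5456}\right) = \frac{9}{38192}$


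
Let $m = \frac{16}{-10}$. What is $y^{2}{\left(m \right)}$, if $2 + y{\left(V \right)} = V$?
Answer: $\frac{324}{25} \approx 12.96$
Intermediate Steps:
$m = - \frac{8}{5}$ ($m = 16 \left(- \frac{1}{10}\right) = - \frac{8}{5} \approx -1.6$)
$y{\left(V \right)} = -2 + V$
$y^{2}{\left(m \right)} = \left(-2 - \frac{8}{5}\right)^{2} = \left(- \frac{18}{5}\right)^{2} = \frac{324}{25}$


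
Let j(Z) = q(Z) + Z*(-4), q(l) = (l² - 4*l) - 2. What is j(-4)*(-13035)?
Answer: -599610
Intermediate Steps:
q(l) = -2 + l² - 4*l
j(Z) = -2 + Z² - 8*Z (j(Z) = (-2 + Z² - 4*Z) + Z*(-4) = (-2 + Z² - 4*Z) - 4*Z = -2 + Z² - 8*Z)
j(-4)*(-13035) = (-2 + (-4)² - 8*(-4))*(-13035) = (-2 + 16 + 32)*(-13035) = 46*(-13035) = -599610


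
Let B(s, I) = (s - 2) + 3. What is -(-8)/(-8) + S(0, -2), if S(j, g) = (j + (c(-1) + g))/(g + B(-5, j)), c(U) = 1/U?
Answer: -½ ≈ -0.50000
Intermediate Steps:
B(s, I) = 1 + s (B(s, I) = (-2 + s) + 3 = 1 + s)
c(U) = 1/U
S(j, g) = (-1 + g + j)/(-4 + g) (S(j, g) = (j + (1/(-1) + g))/(g + (1 - 5)) = (j + (-1 + g))/(g - 4) = (-1 + g + j)/(-4 + g))
-(-8)/(-8) + S(0, -2) = -(-8)/(-8) + (-1 - 2 + 0)/(-4 - 2) = -(-8)*(-1)/8 - 3/(-6) = -1*1 - ⅙*(-3) = -1 + ½ = -½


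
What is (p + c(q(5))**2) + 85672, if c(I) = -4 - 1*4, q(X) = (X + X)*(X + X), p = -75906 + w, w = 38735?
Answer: 48565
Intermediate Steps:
p = -37171 (p = -75906 + 38735 = -37171)
q(X) = 4*X**2 (q(X) = (2*X)*(2*X) = 4*X**2)
c(I) = -8 (c(I) = -4 - 4 = -8)
(p + c(q(5))**2) + 85672 = (-37171 + (-8)**2) + 85672 = (-37171 + 64) + 85672 = -37107 + 85672 = 48565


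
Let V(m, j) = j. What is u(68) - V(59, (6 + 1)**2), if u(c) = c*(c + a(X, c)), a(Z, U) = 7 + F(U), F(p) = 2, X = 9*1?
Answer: 5187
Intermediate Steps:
X = 9
a(Z, U) = 9 (a(Z, U) = 7 + 2 = 9)
u(c) = c*(9 + c) (u(c) = c*(c + 9) = c*(9 + c))
u(68) - V(59, (6 + 1)**2) = 68*(9 + 68) - (6 + 1)**2 = 68*77 - 1*7**2 = 5236 - 1*49 = 5236 - 49 = 5187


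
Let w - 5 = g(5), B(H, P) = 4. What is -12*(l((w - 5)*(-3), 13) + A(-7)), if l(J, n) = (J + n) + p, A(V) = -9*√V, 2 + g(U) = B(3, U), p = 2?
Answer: -108 + 108*I*√7 ≈ -108.0 + 285.74*I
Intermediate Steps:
g(U) = 2 (g(U) = -2 + 4 = 2)
w = 7 (w = 5 + 2 = 7)
l(J, n) = 2 + J + n (l(J, n) = (J + n) + 2 = 2 + J + n)
-12*(l((w - 5)*(-3), 13) + A(-7)) = -12*((2 + (7 - 5)*(-3) + 13) - 9*I*√7) = -12*((2 + 2*(-3) + 13) - 9*I*√7) = -12*((2 - 6 + 13) - 9*I*√7) = -12*(9 - 9*I*√7) = -108 + 108*I*√7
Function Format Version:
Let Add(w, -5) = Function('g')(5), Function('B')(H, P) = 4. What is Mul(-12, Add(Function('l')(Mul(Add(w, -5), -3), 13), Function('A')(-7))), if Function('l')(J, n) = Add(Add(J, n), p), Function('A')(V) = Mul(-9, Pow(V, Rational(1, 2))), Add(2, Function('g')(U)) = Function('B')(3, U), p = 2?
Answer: Add(-108, Mul(108, I, Pow(7, Rational(1, 2)))) ≈ Add(-108.00, Mul(285.74, I))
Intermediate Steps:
Function('g')(U) = 2 (Function('g')(U) = Add(-2, 4) = 2)
w = 7 (w = Add(5, 2) = 7)
Function('l')(J, n) = Add(2, J, n) (Function('l')(J, n) = Add(Add(J, n), 2) = Add(2, J, n))
Mul(-12, Add(Function('l')(Mul(Add(w, -5), -3), 13), Function('A')(-7))) = Mul(-12, Add(Add(2, Mul(Add(7, -5), -3), 13), Mul(-9, Pow(-7, Rational(1, 2))))) = Mul(-12, Add(Add(2, Mul(2, -3), 13), Mul(-9, Mul(I, Pow(7, Rational(1, 2)))))) = Mul(-12, Add(Add(2, -6, 13), Mul(-9, I, Pow(7, Rational(1, 2))))) = Mul(-12, Add(9, Mul(-9, I, Pow(7, Rational(1, 2))))) = Add(-108, Mul(108, I, Pow(7, Rational(1, 2))))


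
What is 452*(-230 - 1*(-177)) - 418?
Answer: -24374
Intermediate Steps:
452*(-230 - 1*(-177)) - 418 = 452*(-230 + 177) - 418 = 452*(-53) - 418 = -23956 - 418 = -24374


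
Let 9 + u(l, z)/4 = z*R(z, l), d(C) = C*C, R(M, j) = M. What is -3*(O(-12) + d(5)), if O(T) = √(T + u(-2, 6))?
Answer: -75 - 12*√6 ≈ -104.39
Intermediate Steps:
d(C) = C²
u(l, z) = -36 + 4*z² (u(l, z) = -36 + 4*(z*z) = -36 + 4*z²)
O(T) = √(108 + T) (O(T) = √(T + (-36 + 4*6²)) = √(T + (-36 + 4*36)) = √(T + (-36 + 144)) = √(T + 108) = √(108 + T))
-3*(O(-12) + d(5)) = -3*(√(108 - 12) + 5²) = -3*(√96 + 25) = -3*(4*√6 + 25) = -3*(25 + 4*√6) = -75 - 12*√6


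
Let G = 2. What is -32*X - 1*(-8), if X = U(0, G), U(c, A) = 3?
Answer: -88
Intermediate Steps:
X = 3
-32*X - 1*(-8) = -32*3 - 1*(-8) = -96 + 8 = -88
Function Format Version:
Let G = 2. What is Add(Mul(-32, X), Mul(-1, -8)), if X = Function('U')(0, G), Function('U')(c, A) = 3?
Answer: -88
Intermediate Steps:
X = 3
Add(Mul(-32, X), Mul(-1, -8)) = Add(Mul(-32, 3), Mul(-1, -8)) = Add(-96, 8) = -88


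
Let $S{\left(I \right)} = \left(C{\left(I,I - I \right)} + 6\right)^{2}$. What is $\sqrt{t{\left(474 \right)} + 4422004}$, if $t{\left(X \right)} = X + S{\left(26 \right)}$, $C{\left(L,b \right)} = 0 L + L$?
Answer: $\sqrt{4423502} \approx 2103.2$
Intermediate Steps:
$C{\left(L,b \right)} = L$ ($C{\left(L,b \right)} = 0 + L = L$)
$S{\left(I \right)} = \left(6 + I\right)^{2}$ ($S{\left(I \right)} = \left(I + 6\right)^{2} = \left(6 + I\right)^{2}$)
$t{\left(X \right)} = 1024 + X$ ($t{\left(X \right)} = X + \left(6 + 26\right)^{2} = X + 32^{2} = X + 1024 = 1024 + X$)
$\sqrt{t{\left(474 \right)} + 4422004} = \sqrt{\left(1024 + 474\right) + 4422004} = \sqrt{1498 + 4422004} = \sqrt{4423502}$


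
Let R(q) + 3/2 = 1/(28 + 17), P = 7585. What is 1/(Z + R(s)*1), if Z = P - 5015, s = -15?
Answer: 90/231167 ≈ 0.00038933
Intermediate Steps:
R(q) = -133/90 (R(q) = -3/2 + 1/(28 + 17) = -3/2 + 1/45 = -133/90)
Z = 2570 (Z = 7585 - 5015 = 2570)
1/(Z + R(s)*1) = 1/(2570 - 133/90*1) = 1/(2570 - 133/90) = 1/(231167/90) = 90/231167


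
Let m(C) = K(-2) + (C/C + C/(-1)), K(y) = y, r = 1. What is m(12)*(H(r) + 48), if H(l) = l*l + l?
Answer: -650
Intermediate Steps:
m(C) = -1 - C (m(C) = -2 + (C/C + C/(-1)) = -2 + (1 + C*(-1)) = -2 + (1 - C) = -1 - C)
H(l) = l + l**2 (H(l) = l**2 + l = l + l**2)
m(12)*(H(r) + 48) = (-1 - 1*12)*(1*(1 + 1) + 48) = (-1 - 12)*(1*2 + 48) = -13*(2 + 48) = -13*50 = -650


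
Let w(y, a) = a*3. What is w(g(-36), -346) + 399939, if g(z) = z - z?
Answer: 398901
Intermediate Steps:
g(z) = 0
w(y, a) = 3*a
w(g(-36), -346) + 399939 = 3*(-346) + 399939 = -1038 + 399939 = 398901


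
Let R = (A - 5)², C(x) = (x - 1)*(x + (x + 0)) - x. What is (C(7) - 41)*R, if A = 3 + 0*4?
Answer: 144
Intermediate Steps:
C(x) = -x + 2*x*(-1 + x) (C(x) = (-1 + x)*(x + x) - x = (-1 + x)*(2*x) - x = 2*x*(-1 + x) - x = -x + 2*x*(-1 + x))
A = 3 (A = 3 + 0 = 3)
R = 4 (R = (3 - 5)² = (-2)² = 4)
(C(7) - 41)*R = (7*(-3 + 2*7) - 41)*4 = (7*(-3 + 14) - 41)*4 = (7*11 - 41)*4 = (77 - 41)*4 = 36*4 = 144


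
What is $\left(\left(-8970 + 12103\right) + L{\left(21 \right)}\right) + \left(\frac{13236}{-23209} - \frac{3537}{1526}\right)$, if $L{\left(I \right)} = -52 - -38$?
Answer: $\frac{110363128777}{35416934} \approx 3116.1$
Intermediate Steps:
$L{\left(I \right)} = -14$ ($L{\left(I \right)} = -52 + 38 = -14$)
$\left(\left(-8970 + 12103\right) + L{\left(21 \right)}\right) + \left(\frac{13236}{-23209} - \frac{3537}{1526}\right) = \left(\left(-8970 + 12103\right) - 14\right) + \left(\frac{13236}{-23209} - \frac{3537}{1526}\right) = \left(3133 - 14\right) + \left(13236 \left(- \frac{1}{23209}\right) - \frac{3537}{1526}\right) = 3119 - \frac{102288369}{35416934} = \frac{110363128777}{35416934}$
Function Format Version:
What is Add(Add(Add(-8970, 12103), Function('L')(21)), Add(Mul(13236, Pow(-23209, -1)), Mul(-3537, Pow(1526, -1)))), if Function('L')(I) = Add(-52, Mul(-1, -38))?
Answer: Rational(110363128777, 35416934) ≈ 3116.1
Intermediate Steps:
Function('L')(I) = -14 (Function('L')(I) = Add(-52, 38) = -14)
Add(Add(Add(-8970, 12103), Function('L')(21)), Add(Mul(13236, Pow(-23209, -1)), Mul(-3537, Pow(1526, -1)))) = Add(Add(Add(-8970, 12103), -14), Add(Mul(13236, Pow(-23209, -1)), Mul(-3537, Pow(1526, -1)))) = Add(Add(3133, -14), Add(Mul(13236, Rational(-1, 23209)), Mul(-3537, Rational(1, 1526)))) = Add(3119, Add(Rational(-13236, 23209), Rational(-3537, 1526))) = Add(3119, Rational(-102288369, 35416934)) = Rational(110363128777, 35416934)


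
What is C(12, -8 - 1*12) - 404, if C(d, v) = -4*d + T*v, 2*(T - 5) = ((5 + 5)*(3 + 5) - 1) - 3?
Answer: -1312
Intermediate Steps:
T = 43 (T = 5 + (((5 + 5)*(3 + 5) - 1) - 3)/2 = 5 + ((10*8 - 1) - 3)/2 = 5 + ((80 - 1) - 3)/2 = 5 + (79 - 3)/2 = 5 + (½)*76 = 5 + 38 = 43)
C(d, v) = -4*d + 43*v
C(12, -8 - 1*12) - 404 = (-4*12 + 43*(-8 - 1*12)) - 404 = (-48 + 43*(-8 - 12)) - 404 = (-48 + 43*(-20)) - 404 = (-48 - 860) - 404 = -908 - 404 = -1312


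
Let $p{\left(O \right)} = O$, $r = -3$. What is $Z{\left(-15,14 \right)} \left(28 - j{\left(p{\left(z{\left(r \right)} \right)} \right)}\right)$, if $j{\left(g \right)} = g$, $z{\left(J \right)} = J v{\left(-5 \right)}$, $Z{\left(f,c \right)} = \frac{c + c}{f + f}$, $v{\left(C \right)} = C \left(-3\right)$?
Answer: $- \frac{1022}{15} \approx -68.133$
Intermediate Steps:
$v{\left(C \right)} = - 3 C$
$Z{\left(f,c \right)} = \frac{c}{f}$ ($Z{\left(f,c \right)} = \frac{2 c}{2 f} = 2 c \frac{1}{2 f} = \frac{c}{f}$)
$z{\left(J \right)} = 15 J$ ($z{\left(J \right)} = J \left(\left(-3\right) \left(-5\right)\right) = J 15 = 15 J$)
$Z{\left(-15,14 \right)} \left(28 - j{\left(p{\left(z{\left(r \right)} \right)} \right)}\right) = \frac{14}{-15} \left(28 - 15 \left(-3\right)\right) = 14 \left(- \frac{1}{15}\right) \left(28 - -45\right) = - \frac{14 \left(28 + 45\right)}{15} = \left(- \frac{14}{15}\right) 73 = - \frac{1022}{15}$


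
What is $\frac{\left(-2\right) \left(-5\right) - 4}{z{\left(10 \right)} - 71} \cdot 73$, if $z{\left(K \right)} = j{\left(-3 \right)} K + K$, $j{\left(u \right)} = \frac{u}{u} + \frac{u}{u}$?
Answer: $- \frac{438}{41} \approx -10.683$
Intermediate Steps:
$j{\left(u \right)} = 2$ ($j{\left(u \right)} = 1 + 1 = 2$)
$z{\left(K \right)} = 3 K$ ($z{\left(K \right)} = 2 K + K = 3 K$)
$\frac{\left(-2\right) \left(-5\right) - 4}{z{\left(10 \right)} - 71} \cdot 73 = \frac{\left(-2\right) \left(-5\right) - 4}{3 \cdot 10 - 71} \cdot 73 = \frac{10 - 4}{30 - 71} \cdot 73 = \frac{6}{-41} \cdot 73 = 6 \left(- \frac{1}{41}\right) 73 = \left(- \frac{6}{41}\right) 73 = - \frac{438}{41}$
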